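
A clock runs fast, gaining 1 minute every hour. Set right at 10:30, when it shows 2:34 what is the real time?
For every 60 true minutes, the faulty clock advances 61 minutes, so 1 faulty-clock minute corresponds to 60/61 true minutes.
From 10:30 to 2:34 on the faulty dial is 244 minutes.
True elapsed: 244 x 60/61 = 240 minutes = 4 hours.
True time: 10:30 + 4 hours = 2:30.

Final answer: 2:30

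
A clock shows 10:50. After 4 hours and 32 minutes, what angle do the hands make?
First find the time 4 hours and 32 minutes after 10:50.
Total minutes: 10 x 60 + 50 + 4 x 60 + 32 = 922.
922 mod 720 = 202 minutes = 3:22.
Now compute the angle at 3:22:
Hour hand: 3 x 30 + 22 x 0.5 = 101 degrees
Minute hand: 22 x 6 = 132 degrees
Difference: |101 - 132| = 31 degrees
The angle is 31 degrees

Final answer: 31 degrees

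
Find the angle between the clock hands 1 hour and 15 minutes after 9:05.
First find the time 1 hour and 15 minutes after 9:05.
Total minutes: 9 x 60 + 5 + 1 x 60 + 15 = 620.
620 mod 720 = 620 minutes = 10:20.
Now compute the angle at 10:20:
Hour hand: 10 x 30 + 20 x 0.5 = 310 degrees
Minute hand: 20 x 6 = 120 degrees
Difference: |310 - 120| = 190 degrees
Smaller angle: 360 - 190 = 170 degrees

Final answer: 170 degrees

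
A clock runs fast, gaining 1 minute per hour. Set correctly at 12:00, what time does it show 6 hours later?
For every 60 true minutes, the faulty clock advances 60 + 1 = 61 minutes.
True elapsed: 6 hours = 360 minutes.
Faulty clock advances: 360 x 61/60 = 366 minutes (drift: 6 minutes ahead).
Shown time: 12:00 + 366 minutes = 6:06.

Final answer: 6:06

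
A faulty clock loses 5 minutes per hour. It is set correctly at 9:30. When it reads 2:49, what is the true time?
For every 60 true minutes, the faulty clock advances 55 minutes, so 1 faulty-clock minute corresponds to 60/55 true minutes.
From 9:30 to 2:49 on the faulty dial is 319 minutes.
True elapsed: 319 x 60/55 = 348 minutes = 5 hours and 48 minutes.
True time: 9:30 + 5 hours and 48 minutes = 3:18.

Final answer: 3:18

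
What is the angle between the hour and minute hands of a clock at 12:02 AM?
Hour hand position: 0 x 30 + 2 x 0.5 = 1 degrees
Minute hand position: 2 x 6 = 12 degrees
Difference: |1 - 12| = 11 degrees
The angle between the hands is 11 degrees

Final answer: 11 degrees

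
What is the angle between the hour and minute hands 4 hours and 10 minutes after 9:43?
First find the time 4 hours and 10 minutes after 9:43.
Total minutes: 9 x 60 + 43 + 4 x 60 + 10 = 833.
833 mod 720 = 113 minutes = 1:53.
Now compute the angle at 1:53:
Hour hand: 1 x 30 + 53 x 0.5 = 56.5 degrees
Minute hand: 53 x 6 = 318 degrees
Difference: |56.5 - 318| = 261.5 degrees
Smaller angle: 360 - 261.5 = 98.5 degrees

Final answer: 98.5 degrees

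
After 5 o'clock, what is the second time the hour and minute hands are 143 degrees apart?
At t minutes past 5:00, the hour hand is at 30 x 5 + 0.5t degrees and the minute hand is at 6t degrees.
The smaller angle between them is 143 degrees when |30H - 5.5t| = 143 or |30H - 5.5t| = 217.
With H = 5, solve 30 x 5 - 5.5t = +/- target for each target:
  t = (30 x 5 - 143) / 5.5 = 1.27
  t = (30 x 5 + 143) / 5.5 = 53.27
  t = (30 x 5 - 217) / 5.5 = -12.18 (outside (0, 60))
  t = (30 x 5 + 217) / 5.5 = 66.73 (outside (0, 60))
Valid solutions in (0, 60): {1.27, 53.27} minutes.
The second occurrence is t = 53.27 minutes.
The hands form a 143-degree angle at 53.27 minutes past 5:00.

Final answer: 53.27 minutes past 5:00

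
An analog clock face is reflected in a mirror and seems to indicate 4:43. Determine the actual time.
Reflection across the vertical (12-6) axis maps a hand at angle A degrees to (360 - A) degrees, which sends a reading of T minutes past 12:00 to (720 - T) minutes past 12:00.
Mirror reads 4:43 = 283 minutes past 12:00.
Actual time: (720 - 283) mod 720 = 437 minutes = 7:17.

Final answer: 7:17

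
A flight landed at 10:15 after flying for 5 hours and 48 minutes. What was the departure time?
Starting time: 10:15 = 615 total minutes past 12:00
Subtracting: 5 hours and 48 minutes = 348 minutes
615 - 348 = 267 minutes
= 4 hours and 27 minutes past 12:00 = 4:27

Final answer: 4:27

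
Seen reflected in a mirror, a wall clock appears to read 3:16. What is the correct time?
Reflection across the vertical (12-6) axis maps a hand at angle A degrees to (360 - A) degrees, which sends a reading of T minutes past 12:00 to (720 - T) minutes past 12:00.
Mirror reads 3:16 = 196 minutes past 12:00.
Actual time: (720 - 196) mod 720 = 524 minutes = 8:44.

Final answer: 8:44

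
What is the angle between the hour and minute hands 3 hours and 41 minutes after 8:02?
First find the time 3 hours and 41 minutes after 8:02.
Total minutes: 8 x 60 + 2 + 3 x 60 + 41 = 703.
703 mod 720 = 703 minutes = 11:43.
Now compute the angle at 11:43:
Hour hand: 11 x 30 + 43 x 0.5 = 351.5 degrees
Minute hand: 43 x 6 = 258 degrees
Difference: |351.5 - 258| = 93.5 degrees
The angle is 93.5 degrees

Final answer: 93.5 degrees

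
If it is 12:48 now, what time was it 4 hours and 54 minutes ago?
Starting time: 12:48 = 48 total minutes past 12:00
Subtracting: 4 hours and 54 minutes = 294 minutes
48 - 294 = -246 (negative, add 12 hours = 720) = 474 minutes
= 7 hours and 54 minutes past 12:00 = 7:54

Final answer: 7:54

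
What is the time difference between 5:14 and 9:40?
From 5:14 to 9:40:
(9 x 60 + 40) - (5 x 60 + 14) = 580 - 314 = 266 minutes
= 4 hours and 26 minutes

Final answer: 4 hours and 26 minutes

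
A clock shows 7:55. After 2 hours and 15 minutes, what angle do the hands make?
First find the time 2 hours and 15 minutes after 7:55.
Total minutes: 7 x 60 + 55 + 2 x 60 + 15 = 610.
610 mod 720 = 610 minutes = 10:10.
Now compute the angle at 10:10:
Hour hand: 10 x 30 + 10 x 0.5 = 305 degrees
Minute hand: 10 x 6 = 60 degrees
Difference: |305 - 60| = 245 degrees
Smaller angle: 360 - 245 = 115 degrees

Final answer: 115 degrees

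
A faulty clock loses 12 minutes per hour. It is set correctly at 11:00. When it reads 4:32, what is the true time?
For every 60 true minutes, the faulty clock advances 48 minutes, so 1 faulty-clock minute corresponds to 60/48 true minutes.
From 11:00 to 4:32 on the faulty dial is 332 minutes.
True elapsed: 332 x 60/48 = 415 minutes = 6 hours and 55 minutes.
True time: 11:00 + 6 hours and 55 minutes = 5:55.

Final answer: 5:55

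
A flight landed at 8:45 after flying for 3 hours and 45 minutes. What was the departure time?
Starting time: 8:45 = 525 total minutes past 12:00
Subtracting: 3 hours and 45 minutes = 225 minutes
525 - 225 = 300 minutes
= 5 hours past 12:00 = 5:00

Final answer: 5:00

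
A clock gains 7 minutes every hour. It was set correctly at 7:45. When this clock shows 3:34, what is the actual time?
For every 60 true minutes, the faulty clock advances 67 minutes, so 1 faulty-clock minute corresponds to 60/67 true minutes.
From 7:45 to 3:34 on the faulty dial is 469 minutes.
True elapsed: 469 x 60/67 = 420 minutes = 7 hours.
True time: 7:45 + 7 hours = 2:45.

Final answer: 2:45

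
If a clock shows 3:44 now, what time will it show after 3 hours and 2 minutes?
Starting time: 3:44
Adding 2 minutes to 44 minutes: 44 + 2 = 46 minutes
Adding 3 hours: 3 + 3 = 6
Final time: 6:46

Final answer: 6:46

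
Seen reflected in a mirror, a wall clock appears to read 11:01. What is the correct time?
Reflection across the vertical (12-6) axis maps a hand at angle A degrees to (360 - A) degrees, which sends a reading of T minutes past 12:00 to (720 - T) minutes past 12:00.
Mirror reads 11:01 = 661 minutes past 12:00.
Actual time: (720 - 661) mod 720 = 59 minutes = 12:59.

Final answer: 12:59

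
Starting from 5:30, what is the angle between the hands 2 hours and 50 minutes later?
First find the time 2 hours and 50 minutes after 5:30.
Total minutes: 5 x 60 + 30 + 2 x 60 + 50 = 500.
500 mod 720 = 500 minutes = 8:20.
Now compute the angle at 8:20:
Hour hand: 8 x 30 + 20 x 0.5 = 250 degrees
Minute hand: 20 x 6 = 120 degrees
Difference: |250 - 120| = 130 degrees
The angle is 130 degrees

Final answer: 130 degrees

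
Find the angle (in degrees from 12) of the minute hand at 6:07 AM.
The minute hand moves 6 degrees per minute.
At 6:07: 7 x 6 = 42 degrees

Final answer: 42 degrees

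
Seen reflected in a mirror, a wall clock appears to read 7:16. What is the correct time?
Reflection across the vertical (12-6) axis maps a hand at angle A degrees to (360 - A) degrees, which sends a reading of T minutes past 12:00 to (720 - T) minutes past 12:00.
Mirror reads 7:16 = 436 minutes past 12:00.
Actual time: (720 - 436) mod 720 = 284 minutes = 4:44.

Final answer: 4:44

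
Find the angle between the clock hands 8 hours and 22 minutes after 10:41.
First find the time 8 hours and 22 minutes after 10:41.
Total minutes: 10 x 60 + 41 + 8 x 60 + 22 = 1143.
1143 mod 720 = 423 minutes = 7:03.
Now compute the angle at 7:03:
Hour hand: 7 x 30 + 3 x 0.5 = 211.5 degrees
Minute hand: 3 x 6 = 18 degrees
Difference: |211.5 - 18| = 193.5 degrees
Smaller angle: 360 - 193.5 = 166.5 degrees

Final answer: 166.5 degrees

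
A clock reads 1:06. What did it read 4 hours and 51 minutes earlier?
Starting time: 1:06 = 66 total minutes past 12:00
Subtracting: 4 hours and 51 minutes = 291 minutes
66 - 291 = -225 (negative, add 12 hours = 720) = 495 minutes
= 8 hours and 15 minutes past 12:00 = 8:15

Final answer: 8:15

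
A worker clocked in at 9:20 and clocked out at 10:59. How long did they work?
From 9:20 to 10:59:
(10 x 60 + 59) - (9 x 60 + 20) = 659 - 560 = 99 minutes
= 1 hour and 39 minutes

Final answer: 1 hour and 39 minutes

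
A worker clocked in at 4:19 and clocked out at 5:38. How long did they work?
From 4:19 to 5:38:
(5 x 60 + 38) - (4 x 60 + 19) = 338 - 259 = 79 minutes
= 1 hour and 19 minutes

Final answer: 1 hour and 19 minutes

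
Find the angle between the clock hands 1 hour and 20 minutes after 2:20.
First find the time 1 hour and 20 minutes after 2:20.
Total minutes: 2 x 60 + 20 + 1 x 60 + 20 = 220.
220 mod 720 = 220 minutes = 3:40.
Now compute the angle at 3:40:
Hour hand: 3 x 30 + 40 x 0.5 = 110 degrees
Minute hand: 40 x 6 = 240 degrees
Difference: |110 - 240| = 130 degrees
The angle is 130 degrees

Final answer: 130 degrees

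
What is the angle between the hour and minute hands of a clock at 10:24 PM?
Hour hand position: 10 x 30 + 24 x 0.5 = 312 degrees
Minute hand position: 24 x 6 = 144 degrees
Difference: |312 - 144| = 168 degrees
The angle between the hands is 168 degrees

Final answer: 168 degrees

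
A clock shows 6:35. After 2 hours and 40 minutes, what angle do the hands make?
First find the time 2 hours and 40 minutes after 6:35.
Total minutes: 6 x 60 + 35 + 2 x 60 + 40 = 555.
555 mod 720 = 555 minutes = 9:15.
Now compute the angle at 9:15:
Hour hand: 9 x 30 + 15 x 0.5 = 277.5 degrees
Minute hand: 15 x 6 = 90 degrees
Difference: |277.5 - 90| = 187.5 degrees
Smaller angle: 360 - 187.5 = 172.5 degrees

Final answer: 172.5 degrees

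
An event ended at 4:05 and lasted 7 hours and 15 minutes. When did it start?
Starting time: 4:05 = 245 total minutes past 12:00
Subtracting: 7 hours and 15 minutes = 435 minutes
245 - 435 = -190 (negative, add 12 hours = 720) = 530 minutes
= 8 hours and 50 minutes past 12:00 = 8:50

Final answer: 8:50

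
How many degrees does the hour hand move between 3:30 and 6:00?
The hour hand moves 0.5 degrees per minute.
Time elapsed: 6:00 - 3:30 = 150 minutes
Angular displacement: 150 x 0.5 = 75 degrees

Final answer: 75 degrees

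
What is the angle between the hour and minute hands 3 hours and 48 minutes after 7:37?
First find the time 3 hours and 48 minutes after 7:37.
Total minutes: 7 x 60 + 37 + 3 x 60 + 48 = 685.
685 mod 720 = 685 minutes = 11:25.
Now compute the angle at 11:25:
Hour hand: 11 x 30 + 25 x 0.5 = 342.5 degrees
Minute hand: 25 x 6 = 150 degrees
Difference: |342.5 - 150| = 192.5 degrees
Smaller angle: 360 - 192.5 = 167.5 degrees

Final answer: 167.5 degrees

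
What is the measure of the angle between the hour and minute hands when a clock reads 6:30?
Hour hand position: 6 x 30 + 30 x 0.5 = 195 degrees
Minute hand position: 30 x 6 = 180 degrees
Difference: |195 - 180| = 15 degrees
The angle between the hands is 15 degrees

Final answer: 15 degrees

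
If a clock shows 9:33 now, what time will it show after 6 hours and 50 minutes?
Starting time: 9:33
Adding 50 minutes to 33 minutes: 33 + 50 = 83 minutes = 1 hour and 23 minutes
Adding 6 hours: 9 + 6 + 1 (carry) = 16 - 12 = 4
Final time: 4:23

Final answer: 4:23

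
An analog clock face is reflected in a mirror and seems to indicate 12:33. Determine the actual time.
Reflection across the vertical (12-6) axis maps a hand at angle A degrees to (360 - A) degrees, which sends a reading of T minutes past 12:00 to (720 - T) minutes past 12:00.
Mirror reads 12:33 = 33 minutes past 12:00.
Actual time: (720 - 33) mod 720 = 687 minutes = 11:27.

Final answer: 11:27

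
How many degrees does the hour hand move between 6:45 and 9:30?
The hour hand moves 0.5 degrees per minute.
Time elapsed: 9:30 - 6:45 = 165 minutes
Angular displacement: 165 x 0.5 = 82.5 degrees

Final answer: 82.5 degrees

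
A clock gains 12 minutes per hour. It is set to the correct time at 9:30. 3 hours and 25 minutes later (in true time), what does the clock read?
For every 60 true minutes, the faulty clock advances 60 + 12 = 72 minutes.
True elapsed: 3 hours and 25 minutes = 205 minutes.
Faulty clock advances: 205 x 72/60 = 246 minutes (drift: 41 minutes ahead).
Shown time: 9:30 + 246 minutes = 1:36.

Final answer: 1:36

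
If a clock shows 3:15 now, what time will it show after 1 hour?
Starting time: 3:15
Adding 0 minutes to 15 minutes: 15 + 0 = 15 minutes
Adding 1 hour: 3 + 1 = 4
Final time: 4:15

Final answer: 4:15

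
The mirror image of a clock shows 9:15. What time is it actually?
Reflection across the vertical (12-6) axis maps a hand at angle A degrees to (360 - A) degrees, which sends a reading of T minutes past 12:00 to (720 - T) minutes past 12:00.
Mirror reads 9:15 = 555 minutes past 12:00.
Actual time: (720 - 555) mod 720 = 165 minutes = 2:45.

Final answer: 2:45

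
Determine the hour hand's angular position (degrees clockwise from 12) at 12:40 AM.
The hour hand moves 30 degrees per hour and 0.5 degrees per minute.
At 12:40: (0) x 30 + 40 x 0.5 = 0 + 20 = 20 degrees

Final answer: 20 degrees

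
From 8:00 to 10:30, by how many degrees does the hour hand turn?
The hour hand moves 0.5 degrees per minute.
Time elapsed: 10:30 - 8:00 = 150 minutes
Angular displacement: 150 x 0.5 = 75 degrees

Final answer: 75 degrees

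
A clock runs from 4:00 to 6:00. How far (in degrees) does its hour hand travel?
The hour hand moves 0.5 degrees per minute.
Time elapsed: 6:00 - 4:00 = 120 minutes
Angular displacement: 120 x 0.5 = 60 degrees

Final answer: 60 degrees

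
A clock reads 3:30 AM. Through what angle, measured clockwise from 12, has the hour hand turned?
The hour hand moves 30 degrees per hour and 0.5 degrees per minute.
At 3:30: (3) x 30 + 30 x 0.5 = 90 + 15 = 105 degrees

Final answer: 105 degrees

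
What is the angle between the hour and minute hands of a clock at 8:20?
Hour hand position: 8 x 30 + 20 x 0.5 = 250 degrees
Minute hand position: 20 x 6 = 120 degrees
Difference: |250 - 120| = 130 degrees
The angle between the hands is 130 degrees

Final answer: 130 degrees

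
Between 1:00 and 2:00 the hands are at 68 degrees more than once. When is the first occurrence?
At t minutes past 1:00, the hour hand is at 30 x 1 + 0.5t degrees and the minute hand is at 6t degrees.
The smaller angle between them is 68 degrees when |30H - 5.5t| = 68 or |30H - 5.5t| = 292.
With H = 1, solve 30 x 1 - 5.5t = +/- target for each target:
  t = (30 x 1 - 68) / 5.5 = -6.91 (outside (0, 60))
  t = (30 x 1 + 68) / 5.5 = 17.82
  t = (30 x 1 - 292) / 5.5 = -47.64 (outside (0, 60))
  t = (30 x 1 + 292) / 5.5 = 58.55
Valid solutions in (0, 60): {17.82, 58.55} minutes.
The first occurrence is t = 17.82 minutes.
The hands form a 68-degree angle at 17.82 minutes past 1:00.

Final answer: 17.82 minutes past 1:00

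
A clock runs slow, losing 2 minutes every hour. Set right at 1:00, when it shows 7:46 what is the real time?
For every 60 true minutes, the faulty clock advances 58 minutes, so 1 faulty-clock minute corresponds to 60/58 true minutes.
From 1:00 to 7:46 on the faulty dial is 406 minutes.
True elapsed: 406 x 60/58 = 420 minutes = 7 hours.
True time: 1:00 + 7 hours = 8:00.

Final answer: 8:00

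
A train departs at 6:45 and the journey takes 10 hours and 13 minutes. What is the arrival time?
Starting time: 6:45
Adding 13 minutes to 45 minutes: 45 + 13 = 58 minutes
Adding 10 hours: 6 + 10 = 16 - 12 = 4
Final time: 4:58

Final answer: 4:58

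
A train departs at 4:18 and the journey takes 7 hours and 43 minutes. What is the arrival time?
Starting time: 4:18
Adding 43 minutes to 18 minutes: 18 + 43 = 61 minutes = 1 hour and 1 minute
Adding 7 hours: 4 + 7 + 1 (carry) = 12
Final time: 12:01

Final answer: 12:01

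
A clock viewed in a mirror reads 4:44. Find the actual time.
Reflection across the vertical (12-6) axis maps a hand at angle A degrees to (360 - A) degrees, which sends a reading of T minutes past 12:00 to (720 - T) minutes past 12:00.
Mirror reads 4:44 = 284 minutes past 12:00.
Actual time: (720 - 284) mod 720 = 436 minutes = 7:16.

Final answer: 7:16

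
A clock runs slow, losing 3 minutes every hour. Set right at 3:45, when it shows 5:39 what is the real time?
For every 60 true minutes, the faulty clock advances 57 minutes, so 1 faulty-clock minute corresponds to 60/57 true minutes.
From 3:45 to 5:39 on the faulty dial is 114 minutes.
True elapsed: 114 x 60/57 = 120 minutes = 2 hours.
True time: 3:45 + 2 hours = 5:45.

Final answer: 5:45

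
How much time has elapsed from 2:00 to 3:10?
From 2:00 to 3:10:
(3 x 60 + 10) - (2 x 60 + 0) = 190 - 120 = 70 minutes
= 1 hour and 10 minutes

Final answer: 1 hour and 10 minutes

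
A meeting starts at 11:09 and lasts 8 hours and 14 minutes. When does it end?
Starting time: 11:09
Adding 14 minutes to 9 minutes: 9 + 14 = 23 minutes
Adding 8 hours: 11 + 8 = 19 - 12 = 7
Final time: 7:23

Final answer: 7:23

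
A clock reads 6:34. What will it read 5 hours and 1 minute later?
Starting time: 6:34
Adding 1 minute to 34 minutes: 34 + 1 = 35 minutes
Adding 5 hours: 6 + 5 = 11
Final time: 11:35

Final answer: 11:35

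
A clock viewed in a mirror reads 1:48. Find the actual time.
Reflection across the vertical (12-6) axis maps a hand at angle A degrees to (360 - A) degrees, which sends a reading of T minutes past 12:00 to (720 - T) minutes past 12:00.
Mirror reads 1:48 = 108 minutes past 12:00.
Actual time: (720 - 108) mod 720 = 612 minutes = 10:12.

Final answer: 10:12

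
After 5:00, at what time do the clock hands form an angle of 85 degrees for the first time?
At t minutes past 5:00, the hour hand is at 30 x 5 + 0.5t degrees and the minute hand is at 6t degrees.
The smaller angle between them is 85 degrees when |30H - 5.5t| = 85 or |30H - 5.5t| = 275.
With H = 5, solve 30 x 5 - 5.5t = +/- target for each target:
  t = (30 x 5 - 85) / 5.5 = 11.82
  t = (30 x 5 + 85) / 5.5 = 42.73
  t = (30 x 5 - 275) / 5.5 = -22.73 (outside (0, 60))
  t = (30 x 5 + 275) / 5.5 = 77.27 (outside (0, 60))
Valid solutions in (0, 60): {11.82, 42.73} minutes.
The first occurrence is t = 11.82 minutes.
The hands form a 85-degree angle at 11.82 minutes past 5:00.

Final answer: 11.82 minutes past 5:00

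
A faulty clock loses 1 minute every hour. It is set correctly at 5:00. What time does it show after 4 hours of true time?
For every 60 true minutes, the faulty clock advances 60 - 1 = 59 minutes.
True elapsed: 4 hours = 240 minutes.
Faulty clock advances: 240 x 59/60 = 236 minutes (drift: 4 minutes behind).
Shown time: 5:00 + 236 minutes = 8:56.

Final answer: 8:56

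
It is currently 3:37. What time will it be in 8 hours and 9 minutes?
Starting time: 3:37
Adding 9 minutes to 37 minutes: 37 + 9 = 46 minutes
Adding 8 hours: 3 + 8 = 11
Final time: 11:46

Final answer: 11:46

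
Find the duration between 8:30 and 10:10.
From 8:30 to 10:10:
(10 x 60 + 10) - (8 x 60 + 30) = 610 - 510 = 100 minutes
= 1 hour and 40 minutes

Final answer: 1 hour and 40 minutes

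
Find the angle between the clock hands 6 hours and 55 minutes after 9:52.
First find the time 6 hours and 55 minutes after 9:52.
Total minutes: 9 x 60 + 52 + 6 x 60 + 55 = 1007.
1007 mod 720 = 287 minutes = 4:47.
Now compute the angle at 4:47:
Hour hand: 4 x 30 + 47 x 0.5 = 143.5 degrees
Minute hand: 47 x 6 = 282 degrees
Difference: |143.5 - 282| = 138.5 degrees
The angle is 138.5 degrees

Final answer: 138.5 degrees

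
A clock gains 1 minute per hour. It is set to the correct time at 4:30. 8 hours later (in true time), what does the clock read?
For every 60 true minutes, the faulty clock advances 60 + 1 = 61 minutes.
True elapsed: 8 hours = 480 minutes.
Faulty clock advances: 480 x 61/60 = 488 minutes (drift: 8 minutes ahead).
Shown time: 4:30 + 488 minutes = 12:38.

Final answer: 12:38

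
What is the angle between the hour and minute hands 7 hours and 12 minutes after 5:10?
First find the time 7 hours and 12 minutes after 5:10.
Total minutes: 5 x 60 + 10 + 7 x 60 + 12 = 742.
742 mod 720 = 22 minutes = 12:22.
Now compute the angle at 12:22:
Hour hand: 0 x 30 + 22 x 0.5 = 11 degrees
Minute hand: 22 x 6 = 132 degrees
Difference: |11 - 132| = 121 degrees
The angle is 121 degrees

Final answer: 121 degrees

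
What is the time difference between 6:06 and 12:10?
From 6:06 to 12:10:
(12 x 60 + 10) - (6 x 60 + 6) = 730 - 366 = 364 minutes
= 6 hours and 4 minutes

Final answer: 6 hours and 4 minutes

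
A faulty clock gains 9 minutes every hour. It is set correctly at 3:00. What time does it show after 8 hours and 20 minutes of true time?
For every 60 true minutes, the faulty clock advances 60 + 9 = 69 minutes.
True elapsed: 8 hours and 20 minutes = 500 minutes.
Faulty clock advances: 500 x 69/60 = 575 minutes (drift: 75 minutes ahead).
Shown time: 3:00 + 575 minutes = 12:35.

Final answer: 12:35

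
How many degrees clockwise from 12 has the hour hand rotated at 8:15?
The hour hand moves 30 degrees per hour and 0.5 degrees per minute.
At 8:15: (8) x 30 + 15 x 0.5 = 240 + 7.5 = 247.5 degrees

Final answer: 247.5 degrees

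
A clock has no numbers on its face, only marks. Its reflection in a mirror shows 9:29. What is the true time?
Reflection across the vertical (12-6) axis maps a hand at angle A degrees to (360 - A) degrees, which sends a reading of T minutes past 12:00 to (720 - T) minutes past 12:00.
Mirror reads 9:29 = 569 minutes past 12:00.
Actual time: (720 - 569) mod 720 = 151 minutes = 2:31.

Final answer: 2:31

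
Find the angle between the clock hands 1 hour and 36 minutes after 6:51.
First find the time 1 hour and 36 minutes after 6:51.
Total minutes: 6 x 60 + 51 + 1 x 60 + 36 = 507.
507 mod 720 = 507 minutes = 8:27.
Now compute the angle at 8:27:
Hour hand: 8 x 30 + 27 x 0.5 = 253.5 degrees
Minute hand: 27 x 6 = 162 degrees
Difference: |253.5 - 162| = 91.5 degrees
The angle is 91.5 degrees

Final answer: 91.5 degrees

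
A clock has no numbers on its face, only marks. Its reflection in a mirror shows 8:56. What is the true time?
Reflection across the vertical (12-6) axis maps a hand at angle A degrees to (360 - A) degrees, which sends a reading of T minutes past 12:00 to (720 - T) minutes past 12:00.
Mirror reads 8:56 = 536 minutes past 12:00.
Actual time: (720 - 536) mod 720 = 184 minutes = 3:04.

Final answer: 3:04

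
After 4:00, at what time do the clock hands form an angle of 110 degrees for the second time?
At t minutes past 4:00, the hour hand is at 30 x 4 + 0.5t degrees and the minute hand is at 6t degrees.
The smaller angle between them is 110 degrees when |30H - 5.5t| = 110 or |30H - 5.5t| = 250.
With H = 4, solve 30 x 4 - 5.5t = +/- target for each target:
  t = (30 x 4 - 110) / 5.5 = 1.82
  t = (30 x 4 + 110) / 5.5 = 41.82
  t = (30 x 4 - 250) / 5.5 = -23.64 (outside (0, 60))
  t = (30 x 4 + 250) / 5.5 = 67.27 (outside (0, 60))
Valid solutions in (0, 60): {1.82, 41.82} minutes.
The second occurrence is t = 41.82 minutes.
The hands form a 110-degree angle at 41.82 minutes past 4:00.

Final answer: 41.82 minutes past 4:00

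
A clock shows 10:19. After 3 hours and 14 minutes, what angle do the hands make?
First find the time 3 hours and 14 minutes after 10:19.
Total minutes: 10 x 60 + 19 + 3 x 60 + 14 = 813.
813 mod 720 = 93 minutes = 1:33.
Now compute the angle at 1:33:
Hour hand: 1 x 30 + 33 x 0.5 = 46.5 degrees
Minute hand: 33 x 6 = 198 degrees
Difference: |46.5 - 198| = 151.5 degrees
The angle is 151.5 degrees

Final answer: 151.5 degrees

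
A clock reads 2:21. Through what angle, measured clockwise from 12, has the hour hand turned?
The hour hand moves 30 degrees per hour and 0.5 degrees per minute.
At 2:21: (2) x 30 + 21 x 0.5 = 60 + 10.5 = 70.5 degrees

Final answer: 70.5 degrees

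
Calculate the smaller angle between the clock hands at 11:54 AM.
Hour hand position: 11 x 30 + 54 x 0.5 = 357 degrees
Minute hand position: 54 x 6 = 324 degrees
Difference: |357 - 324| = 33 degrees
The angle between the hands is 33 degrees

Final answer: 33 degrees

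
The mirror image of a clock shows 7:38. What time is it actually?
Reflection across the vertical (12-6) axis maps a hand at angle A degrees to (360 - A) degrees, which sends a reading of T minutes past 12:00 to (720 - T) minutes past 12:00.
Mirror reads 7:38 = 458 minutes past 12:00.
Actual time: (720 - 458) mod 720 = 262 minutes = 4:22.

Final answer: 4:22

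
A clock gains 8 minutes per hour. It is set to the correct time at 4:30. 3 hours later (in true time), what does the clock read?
For every 60 true minutes, the faulty clock advances 60 + 8 = 68 minutes.
True elapsed: 3 hours = 180 minutes.
Faulty clock advances: 180 x 68/60 = 204 minutes (drift: 24 minutes ahead).
Shown time: 4:30 + 204 minutes = 7:54.

Final answer: 7:54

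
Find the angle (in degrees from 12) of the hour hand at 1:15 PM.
The hour hand moves 30 degrees per hour and 0.5 degrees per minute.
At 1:15: (1) x 30 + 15 x 0.5 = 30 + 7.5 = 37.5 degrees

Final answer: 37.5 degrees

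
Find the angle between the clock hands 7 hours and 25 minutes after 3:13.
First find the time 7 hours and 25 minutes after 3:13.
Total minutes: 3 x 60 + 13 + 7 x 60 + 25 = 638.
638 mod 720 = 638 minutes = 10:38.
Now compute the angle at 10:38:
Hour hand: 10 x 30 + 38 x 0.5 = 319 degrees
Minute hand: 38 x 6 = 228 degrees
Difference: |319 - 228| = 91 degrees
The angle is 91 degrees

Final answer: 91 degrees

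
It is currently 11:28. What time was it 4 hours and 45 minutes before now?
Starting time: 11:28 = 688 total minutes past 12:00
Subtracting: 4 hours and 45 minutes = 285 minutes
688 - 285 = 403 minutes
= 6 hours and 43 minutes past 12:00 = 6:43

Final answer: 6:43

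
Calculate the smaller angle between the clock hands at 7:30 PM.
Hour hand position: 7 x 30 + 30 x 0.5 = 225 degrees
Minute hand position: 30 x 6 = 180 degrees
Difference: |225 - 180| = 45 degrees
The angle between the hands is 45 degrees

Final answer: 45 degrees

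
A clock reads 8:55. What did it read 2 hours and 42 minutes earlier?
Starting time: 8:55 = 535 total minutes past 12:00
Subtracting: 2 hours and 42 minutes = 162 minutes
535 - 162 = 373 minutes
= 6 hours and 13 minutes past 12:00 = 6:13

Final answer: 6:13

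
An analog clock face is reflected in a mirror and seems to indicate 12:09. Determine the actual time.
Reflection across the vertical (12-6) axis maps a hand at angle A degrees to (360 - A) degrees, which sends a reading of T minutes past 12:00 to (720 - T) minutes past 12:00.
Mirror reads 12:09 = 9 minutes past 12:00.
Actual time: (720 - 9) mod 720 = 711 minutes = 11:51.

Final answer: 11:51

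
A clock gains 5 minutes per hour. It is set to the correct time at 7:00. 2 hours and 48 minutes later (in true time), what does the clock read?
For every 60 true minutes, the faulty clock advances 60 + 5 = 65 minutes.
True elapsed: 2 hours and 48 minutes = 168 minutes.
Faulty clock advances: 168 x 65/60 = 182 minutes (drift: 14 minutes ahead).
Shown time: 7:00 + 182 minutes = 10:02.

Final answer: 10:02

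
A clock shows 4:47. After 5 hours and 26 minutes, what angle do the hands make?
First find the time 5 hours and 26 minutes after 4:47.
Total minutes: 4 x 60 + 47 + 5 x 60 + 26 = 613.
613 mod 720 = 613 minutes = 10:13.
Now compute the angle at 10:13:
Hour hand: 10 x 30 + 13 x 0.5 = 306.5 degrees
Minute hand: 13 x 6 = 78 degrees
Difference: |306.5 - 78| = 228.5 degrees
Smaller angle: 360 - 228.5 = 131.5 degrees

Final answer: 131.5 degrees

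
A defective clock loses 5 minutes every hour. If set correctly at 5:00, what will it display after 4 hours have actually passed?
For every 60 true minutes, the faulty clock advances 60 - 5 = 55 minutes.
True elapsed: 4 hours = 240 minutes.
Faulty clock advances: 240 x 55/60 = 220 minutes (drift: 20 minutes behind).
Shown time: 5:00 + 220 minutes = 8:40.

Final answer: 8:40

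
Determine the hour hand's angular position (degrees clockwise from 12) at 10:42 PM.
The hour hand moves 30 degrees per hour and 0.5 degrees per minute.
At 10:42: (10) x 30 + 42 x 0.5 = 300 + 21 = 321 degrees

Final answer: 321 degrees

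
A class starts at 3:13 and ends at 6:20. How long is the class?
From 3:13 to 6:20:
(6 x 60 + 20) - (3 x 60 + 13) = 380 - 193 = 187 minutes
= 3 hours and 7 minutes

Final answer: 3 hours and 7 minutes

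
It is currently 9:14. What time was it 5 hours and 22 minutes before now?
Starting time: 9:14 = 554 total minutes past 12:00
Subtracting: 5 hours and 22 minutes = 322 minutes
554 - 322 = 232 minutes
= 3 hours and 52 minutes past 12:00 = 3:52

Final answer: 3:52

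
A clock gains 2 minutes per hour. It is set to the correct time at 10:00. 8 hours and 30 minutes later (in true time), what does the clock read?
For every 60 true minutes, the faulty clock advances 60 + 2 = 62 minutes.
True elapsed: 8 hours and 30 minutes = 510 minutes.
Faulty clock advances: 510 x 62/60 = 527 minutes (drift: 17 minutes ahead).
Shown time: 10:00 + 527 minutes = 6:47.

Final answer: 6:47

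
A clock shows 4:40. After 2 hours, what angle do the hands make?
First find the time 2 hours after 4:40.
Total minutes: 4 x 60 + 40 + 2 x 60 + 0 = 400.
400 mod 720 = 400 minutes = 6:40.
Now compute the angle at 6:40:
Hour hand: 6 x 30 + 40 x 0.5 = 200 degrees
Minute hand: 40 x 6 = 240 degrees
Difference: |200 - 240| = 40 degrees
The angle is 40 degrees

Final answer: 40 degrees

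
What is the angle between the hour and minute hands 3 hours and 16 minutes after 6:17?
First find the time 3 hours and 16 minutes after 6:17.
Total minutes: 6 x 60 + 17 + 3 x 60 + 16 = 573.
573 mod 720 = 573 minutes = 9:33.
Now compute the angle at 9:33:
Hour hand: 9 x 30 + 33 x 0.5 = 286.5 degrees
Minute hand: 33 x 6 = 198 degrees
Difference: |286.5 - 198| = 88.5 degrees
The angle is 88.5 degrees

Final answer: 88.5 degrees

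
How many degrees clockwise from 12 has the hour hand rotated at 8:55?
The hour hand moves 30 degrees per hour and 0.5 degrees per minute.
At 8:55: (8) x 30 + 55 x 0.5 = 240 + 27.5 = 267.5 degrees

Final answer: 267.5 degrees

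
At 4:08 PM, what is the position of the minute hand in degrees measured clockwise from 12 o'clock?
The minute hand moves 6 degrees per minute.
At 4:08: 8 x 6 = 48 degrees

Final answer: 48 degrees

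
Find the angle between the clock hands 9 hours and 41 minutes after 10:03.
First find the time 9 hours and 41 minutes after 10:03.
Total minutes: 10 x 60 + 3 + 9 x 60 + 41 = 1184.
1184 mod 720 = 464 minutes = 7:44.
Now compute the angle at 7:44:
Hour hand: 7 x 30 + 44 x 0.5 = 232 degrees
Minute hand: 44 x 6 = 264 degrees
Difference: |232 - 264| = 32 degrees
The angle is 32 degrees

Final answer: 32 degrees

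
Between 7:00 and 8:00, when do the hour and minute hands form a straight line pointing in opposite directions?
For hands to be 180 degrees apart: |30H - 5.5t| = 180
With H = 7: t = (30 x 7 + 180)/5.5 = 70.91 or t = (30 x 7 - 180)/5.5 = 5.45
First valid solution (0 < t < 60): t = 5.45 minutes
The hands are opposite at 5.45 minutes past 7:00.

Final answer: 5.45 minutes past 7:00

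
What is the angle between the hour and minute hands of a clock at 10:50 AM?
Hour hand position: 10 x 30 + 50 x 0.5 = 325 degrees
Minute hand position: 50 x 6 = 300 degrees
Difference: |325 - 300| = 25 degrees
The angle between the hands is 25 degrees

Final answer: 25 degrees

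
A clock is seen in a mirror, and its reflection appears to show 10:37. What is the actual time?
Reflection across the vertical (12-6) axis maps a hand at angle A degrees to (360 - A) degrees, which sends a reading of T minutes past 12:00 to (720 - T) minutes past 12:00.
Mirror reads 10:37 = 637 minutes past 12:00.
Actual time: (720 - 637) mod 720 = 83 minutes = 1:23.

Final answer: 1:23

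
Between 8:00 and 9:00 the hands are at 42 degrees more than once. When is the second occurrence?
At t minutes past 8:00, the hour hand is at 30 x 8 + 0.5t degrees and the minute hand is at 6t degrees.
The smaller angle between them is 42 degrees when |30H - 5.5t| = 42 or |30H - 5.5t| = 318.
With H = 8, solve 30 x 8 - 5.5t = +/- target for each target:
  t = (30 x 8 - 42) / 5.5 = 36
  t = (30 x 8 + 42) / 5.5 = 51.27
  t = (30 x 8 - 318) / 5.5 = -14.18 (outside (0, 60))
  t = (30 x 8 + 318) / 5.5 = 101.45 (outside (0, 60))
Valid solutions in (0, 60): {36, 51.27} minutes.
The second occurrence is t = 51.27 minutes.
The hands form a 42-degree angle at 51.27 minutes past 8:00.

Final answer: 51.27 minutes past 8:00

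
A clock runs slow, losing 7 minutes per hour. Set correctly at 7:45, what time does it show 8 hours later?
For every 60 true minutes, the faulty clock advances 60 - 7 = 53 minutes.
True elapsed: 8 hours = 480 minutes.
Faulty clock advances: 480 x 53/60 = 424 minutes (drift: 56 minutes behind).
Shown time: 7:45 + 424 minutes = 2:49.

Final answer: 2:49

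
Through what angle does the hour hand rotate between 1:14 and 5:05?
The hour hand moves 0.5 degrees per minute.
Time elapsed: 5:05 - 1:14 = 231 minutes
Angular displacement: 231 x 0.5 = 115.5 degrees

Final answer: 115.5 degrees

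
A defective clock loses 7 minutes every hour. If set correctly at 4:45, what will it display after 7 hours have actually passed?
For every 60 true minutes, the faulty clock advances 60 - 7 = 53 minutes.
True elapsed: 7 hours = 420 minutes.
Faulty clock advances: 420 x 53/60 = 371 minutes (drift: 49 minutes behind).
Shown time: 4:45 + 371 minutes = 10:56.

Final answer: 10:56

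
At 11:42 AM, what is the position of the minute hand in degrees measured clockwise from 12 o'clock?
The minute hand moves 6 degrees per minute.
At 11:42: 42 x 6 = 252 degrees

Final answer: 252 degrees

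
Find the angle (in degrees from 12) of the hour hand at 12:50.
The hour hand moves 30 degrees per hour and 0.5 degrees per minute.
At 12:50: (0) x 30 + 50 x 0.5 = 0 + 25 = 25 degrees

Final answer: 25 degrees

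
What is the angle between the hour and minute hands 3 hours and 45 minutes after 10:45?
First find the time 3 hours and 45 minutes after 10:45.
Total minutes: 10 x 60 + 45 + 3 x 60 + 45 = 870.
870 mod 720 = 150 minutes = 2:30.
Now compute the angle at 2:30:
Hour hand: 2 x 30 + 30 x 0.5 = 75 degrees
Minute hand: 30 x 6 = 180 degrees
Difference: |75 - 180| = 105 degrees
The angle is 105 degrees

Final answer: 105 degrees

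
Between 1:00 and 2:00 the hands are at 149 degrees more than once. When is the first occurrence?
At t minutes past 1:00, the hour hand is at 30 x 1 + 0.5t degrees and the minute hand is at 6t degrees.
The smaller angle between them is 149 degrees when |30H - 5.5t| = 149 or |30H - 5.5t| = 211.
With H = 1, solve 30 x 1 - 5.5t = +/- target for each target:
  t = (30 x 1 - 149) / 5.5 = -21.64 (outside (0, 60))
  t = (30 x 1 + 149) / 5.5 = 32.55
  t = (30 x 1 - 211) / 5.5 = -32.91 (outside (0, 60))
  t = (30 x 1 + 211) / 5.5 = 43.82
Valid solutions in (0, 60): {32.55, 43.82} minutes.
The first occurrence is t = 32.55 minutes.
The hands form a 149-degree angle at 32.55 minutes past 1:00.

Final answer: 32.55 minutes past 1:00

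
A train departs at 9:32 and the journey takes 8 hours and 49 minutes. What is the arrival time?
Starting time: 9:32
Adding 49 minutes to 32 minutes: 32 + 49 = 81 minutes = 1 hour and 21 minutes
Adding 8 hours: 9 + 8 + 1 (carry) = 18 - 12 = 6
Final time: 6:21

Final answer: 6:21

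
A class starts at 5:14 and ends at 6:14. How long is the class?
From 5:14 to 6:14:
(6 x 60 + 14) - (5 x 60 + 14) = 374 - 314 = 60 minutes
= 1 hour

Final answer: 1 hour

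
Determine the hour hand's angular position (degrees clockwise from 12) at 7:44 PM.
The hour hand moves 30 degrees per hour and 0.5 degrees per minute.
At 7:44: (7) x 30 + 44 x 0.5 = 210 + 22 = 232 degrees

Final answer: 232 degrees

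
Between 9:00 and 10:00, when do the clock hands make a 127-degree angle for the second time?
At t minutes past 9:00, the hour hand is at 30 x 9 + 0.5t degrees and the minute hand is at 6t degrees.
The smaller angle between them is 127 degrees when |30H - 5.5t| = 127 or |30H - 5.5t| = 233.
With H = 9, solve 30 x 9 - 5.5t = +/- target for each target:
  t = (30 x 9 - 127) / 5.5 = 26
  t = (30 x 9 + 127) / 5.5 = 72.18 (outside (0, 60))
  t = (30 x 9 - 233) / 5.5 = 6.73
  t = (30 x 9 + 233) / 5.5 = 91.45 (outside (0, 60))
Valid solutions in (0, 60): {6.73, 26} minutes.
The second occurrence is t = 26 minutes.
The hands form a 127-degree angle at 26 minutes past 9:00.

Final answer: 26 minutes past 9:00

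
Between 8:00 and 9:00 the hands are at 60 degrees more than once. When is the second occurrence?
At t minutes past 8:00, the hour hand is at 30 x 8 + 0.5t degrees and the minute hand is at 6t degrees.
The smaller angle between them is 60 degrees when |30H - 5.5t| = 60 or |30H - 5.5t| = 300.
With H = 8, solve 30 x 8 - 5.5t = +/- target for each target:
  t = (30 x 8 - 60) / 5.5 = 32.73
  t = (30 x 8 + 60) / 5.5 = 54.55
  t = (30 x 8 - 300) / 5.5 = -10.91 (outside (0, 60))
  t = (30 x 8 + 300) / 5.5 = 98.18 (outside (0, 60))
Valid solutions in (0, 60): {32.73, 54.55} minutes.
The second occurrence is t = 54.55 minutes.
The hands form a 60-degree angle at 54.55 minutes past 8:00.

Final answer: 54.55 minutes past 8:00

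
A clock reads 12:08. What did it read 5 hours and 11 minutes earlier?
Starting time: 12:08 = 8 total minutes past 12:00
Subtracting: 5 hours and 11 minutes = 311 minutes
8 - 311 = -303 (negative, add 12 hours = 720) = 417 minutes
= 6 hours and 57 minutes past 12:00 = 6:57

Final answer: 6:57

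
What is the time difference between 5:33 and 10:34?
From 5:33 to 10:34:
(10 x 60 + 34) - (5 x 60 + 33) = 634 - 333 = 301 minutes
= 5 hours and 1 minute

Final answer: 5 hours and 1 minute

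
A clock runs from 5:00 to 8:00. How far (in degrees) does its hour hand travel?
The hour hand moves 0.5 degrees per minute.
Time elapsed: 8:00 - 5:00 = 180 minutes
Angular displacement: 180 x 0.5 = 90 degrees

Final answer: 90 degrees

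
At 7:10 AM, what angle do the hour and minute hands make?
Hour hand position: 7 x 30 + 10 x 0.5 = 215 degrees
Minute hand position: 10 x 6 = 60 degrees
Difference: |215 - 60| = 155 degrees
The angle between the hands is 155 degrees

Final answer: 155 degrees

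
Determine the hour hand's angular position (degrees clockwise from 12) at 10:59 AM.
The hour hand moves 30 degrees per hour and 0.5 degrees per minute.
At 10:59: (10) x 30 + 59 x 0.5 = 300 + 29.5 = 329.5 degrees

Final answer: 329.5 degrees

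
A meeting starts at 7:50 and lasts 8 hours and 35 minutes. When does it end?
Starting time: 7:50
Adding 35 minutes to 50 minutes: 50 + 35 = 85 minutes = 1 hour and 25 minutes
Adding 8 hours: 7 + 8 + 1 (carry) = 16 - 12 = 4
Final time: 4:25

Final answer: 4:25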